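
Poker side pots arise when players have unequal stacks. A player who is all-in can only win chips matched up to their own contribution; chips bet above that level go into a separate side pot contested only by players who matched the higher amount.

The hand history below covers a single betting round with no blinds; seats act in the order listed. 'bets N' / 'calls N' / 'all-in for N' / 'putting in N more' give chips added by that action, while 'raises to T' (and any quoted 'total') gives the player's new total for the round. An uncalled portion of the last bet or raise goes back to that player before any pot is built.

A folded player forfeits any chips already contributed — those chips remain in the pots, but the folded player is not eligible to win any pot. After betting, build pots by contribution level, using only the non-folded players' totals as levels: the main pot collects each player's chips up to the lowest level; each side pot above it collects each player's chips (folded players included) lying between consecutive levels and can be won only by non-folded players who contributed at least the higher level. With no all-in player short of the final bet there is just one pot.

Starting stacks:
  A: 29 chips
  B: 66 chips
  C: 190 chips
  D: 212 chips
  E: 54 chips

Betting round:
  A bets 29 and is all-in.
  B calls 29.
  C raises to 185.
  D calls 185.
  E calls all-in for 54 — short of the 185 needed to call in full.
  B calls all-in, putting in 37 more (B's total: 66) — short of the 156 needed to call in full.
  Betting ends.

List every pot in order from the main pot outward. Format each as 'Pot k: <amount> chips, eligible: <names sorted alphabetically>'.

Pot 1: 145 chips, eligible: A, B, C, D, E
Pot 2: 100 chips, eligible: B, C, D, E
Pot 3: 36 chips, eligible: B, C, D
Pot 4: 238 chips, eligible: C, D

Derivation:
Contributions: A=29, B=66, C=185, D=185, E=54
Pot levels (distinct totals of non-folded players): 29, 54, 66, 185
Layer 1-29: 29 each from A, B, C, D, E = 29*5 = 145 chips; eligible A, B, C, D, E
Layer 30-54: 25 each from B, C, D, E = 25*4 = 100 chips; eligible B, C, D, E
Layer 55-66: 12 each from B, C, D = 12*3 = 36 chips; eligible B, C, D
Layer 67-185: 119 each from C, D = 119*2 = 238 chips; eligible C, D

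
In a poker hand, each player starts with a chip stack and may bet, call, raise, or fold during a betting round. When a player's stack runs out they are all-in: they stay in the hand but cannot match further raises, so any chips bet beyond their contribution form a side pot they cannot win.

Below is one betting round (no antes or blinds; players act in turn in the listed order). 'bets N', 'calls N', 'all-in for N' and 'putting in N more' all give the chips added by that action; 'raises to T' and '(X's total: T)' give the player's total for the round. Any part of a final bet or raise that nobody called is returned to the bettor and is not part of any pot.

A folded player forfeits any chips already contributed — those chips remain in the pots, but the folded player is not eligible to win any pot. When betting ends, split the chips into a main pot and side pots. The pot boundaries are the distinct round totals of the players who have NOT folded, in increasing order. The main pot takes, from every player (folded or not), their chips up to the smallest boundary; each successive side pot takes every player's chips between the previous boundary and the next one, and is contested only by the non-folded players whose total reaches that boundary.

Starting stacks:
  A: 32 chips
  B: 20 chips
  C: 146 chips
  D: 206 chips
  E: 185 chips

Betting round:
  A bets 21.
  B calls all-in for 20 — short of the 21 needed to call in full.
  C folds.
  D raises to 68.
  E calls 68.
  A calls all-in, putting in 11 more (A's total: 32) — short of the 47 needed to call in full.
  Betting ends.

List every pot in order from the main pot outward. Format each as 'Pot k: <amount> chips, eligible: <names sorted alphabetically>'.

Pot 1: 80 chips, eligible: A, B, D, E
Pot 2: 36 chips, eligible: A, D, E
Pot 3: 72 chips, eligible: D, E

Derivation:
Contributions: A=32, B=20, D=68, E=68
Folded: C
Pot levels (distinct totals of non-folded players): 20, 32, 68
Layer 1-20: 20 each from A, B, D, E = 20*4 = 80 chips; eligible A, B, D, E
Layer 21-32: 12 each from A, D, E = 12*3 = 36 chips; eligible A, D, E
Layer 33-68: 36 each from D, E = 36*2 = 72 chips; eligible D, E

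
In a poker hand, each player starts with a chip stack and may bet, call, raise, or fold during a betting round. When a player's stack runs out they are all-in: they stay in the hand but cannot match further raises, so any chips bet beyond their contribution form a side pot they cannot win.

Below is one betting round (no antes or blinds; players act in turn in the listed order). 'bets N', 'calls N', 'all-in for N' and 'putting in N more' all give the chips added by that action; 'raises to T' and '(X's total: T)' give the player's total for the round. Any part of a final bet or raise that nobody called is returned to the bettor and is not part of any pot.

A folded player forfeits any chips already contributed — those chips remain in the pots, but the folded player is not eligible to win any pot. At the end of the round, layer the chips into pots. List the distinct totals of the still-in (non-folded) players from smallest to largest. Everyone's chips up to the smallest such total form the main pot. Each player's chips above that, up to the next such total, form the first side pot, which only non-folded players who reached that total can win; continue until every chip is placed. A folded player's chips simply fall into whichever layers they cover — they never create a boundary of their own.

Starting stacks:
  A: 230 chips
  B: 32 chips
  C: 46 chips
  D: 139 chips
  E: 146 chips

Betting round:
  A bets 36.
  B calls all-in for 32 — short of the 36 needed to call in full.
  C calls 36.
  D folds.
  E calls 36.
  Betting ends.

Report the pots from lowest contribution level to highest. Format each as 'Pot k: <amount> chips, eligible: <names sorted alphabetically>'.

Contributions: A=36, B=32, C=36, E=36
Folded: D
Pot levels (distinct totals of non-folded players): 32, 36
Layer 1-32: 32 each from A, B, C, E = 32*4 = 128 chips; eligible A, B, C, E
Layer 33-36: 4 each from A, C, E = 4*3 = 12 chips; eligible A, C, E

Pot 1: 128 chips, eligible: A, B, C, E
Pot 2: 12 chips, eligible: A, C, E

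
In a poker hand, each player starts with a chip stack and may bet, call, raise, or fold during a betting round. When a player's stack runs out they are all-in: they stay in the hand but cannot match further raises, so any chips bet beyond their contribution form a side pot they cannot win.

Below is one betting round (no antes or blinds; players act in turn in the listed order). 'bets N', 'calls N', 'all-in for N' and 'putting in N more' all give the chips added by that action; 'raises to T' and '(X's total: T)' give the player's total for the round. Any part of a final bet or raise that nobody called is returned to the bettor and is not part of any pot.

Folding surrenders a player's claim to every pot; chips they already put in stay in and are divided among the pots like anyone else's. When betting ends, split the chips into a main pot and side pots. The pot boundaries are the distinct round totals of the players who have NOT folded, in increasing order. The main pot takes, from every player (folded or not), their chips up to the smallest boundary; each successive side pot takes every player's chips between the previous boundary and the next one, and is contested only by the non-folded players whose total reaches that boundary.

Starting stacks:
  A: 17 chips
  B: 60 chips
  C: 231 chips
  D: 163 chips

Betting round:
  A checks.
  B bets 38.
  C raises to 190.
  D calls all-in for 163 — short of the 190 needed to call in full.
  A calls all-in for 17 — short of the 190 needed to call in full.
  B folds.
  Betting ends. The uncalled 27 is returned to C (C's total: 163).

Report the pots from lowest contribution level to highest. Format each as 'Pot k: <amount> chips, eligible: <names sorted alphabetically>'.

Pot 1: 68 chips, eligible: A, C, D
Pot 2: 313 chips, eligible: C, D

Derivation:
Contributions (after 27 returned to C): A=17, B=38, C=163, D=163
Folded: B
Pot levels (distinct totals of non-folded players): 17, 163
Layer 1-17: 17 each from A, B, C, D = 17*4 = 68 chips; eligible A, C, D
Layer 18-163: B 21 + C 146 + D 146 = 313 chips; eligible C, D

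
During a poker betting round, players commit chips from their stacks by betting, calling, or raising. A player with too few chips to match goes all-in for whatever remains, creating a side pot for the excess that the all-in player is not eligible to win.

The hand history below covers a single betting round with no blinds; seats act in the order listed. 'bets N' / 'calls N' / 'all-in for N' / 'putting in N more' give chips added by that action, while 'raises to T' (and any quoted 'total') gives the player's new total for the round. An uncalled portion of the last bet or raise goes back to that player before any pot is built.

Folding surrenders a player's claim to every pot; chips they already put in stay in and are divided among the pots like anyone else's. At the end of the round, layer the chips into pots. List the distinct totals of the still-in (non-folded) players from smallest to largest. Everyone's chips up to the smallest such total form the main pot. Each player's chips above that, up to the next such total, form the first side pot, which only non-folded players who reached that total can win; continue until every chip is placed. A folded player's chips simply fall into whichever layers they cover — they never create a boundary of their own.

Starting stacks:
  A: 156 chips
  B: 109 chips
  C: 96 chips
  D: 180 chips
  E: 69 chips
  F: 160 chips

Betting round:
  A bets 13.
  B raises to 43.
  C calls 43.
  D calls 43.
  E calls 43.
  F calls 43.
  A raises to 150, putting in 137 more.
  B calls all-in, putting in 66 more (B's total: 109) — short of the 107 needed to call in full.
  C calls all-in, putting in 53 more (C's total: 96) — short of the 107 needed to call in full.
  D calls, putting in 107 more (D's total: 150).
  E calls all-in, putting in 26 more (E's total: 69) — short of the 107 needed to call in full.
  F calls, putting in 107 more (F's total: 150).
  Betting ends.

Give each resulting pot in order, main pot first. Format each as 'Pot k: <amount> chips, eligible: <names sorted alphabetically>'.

Contributions: A=150, B=109, C=96, D=150, E=69, F=150
Pot levels (distinct totals of non-folded players): 69, 96, 109, 150
Layer 1-69: 69 each from A, B, C, D, E, F = 69*6 = 414 chips; eligible A, B, C, D, E, F
Layer 70-96: 27 each from A, B, C, D, F = 27*5 = 135 chips; eligible A, B, C, D, F
Layer 97-109: 13 each from A, B, D, F = 13*4 = 52 chips; eligible A, B, D, F
Layer 110-150: 41 each from A, D, F = 41*3 = 123 chips; eligible A, D, F

Pot 1: 414 chips, eligible: A, B, C, D, E, F
Pot 2: 135 chips, eligible: A, B, C, D, F
Pot 3: 52 chips, eligible: A, B, D, F
Pot 4: 123 chips, eligible: A, D, F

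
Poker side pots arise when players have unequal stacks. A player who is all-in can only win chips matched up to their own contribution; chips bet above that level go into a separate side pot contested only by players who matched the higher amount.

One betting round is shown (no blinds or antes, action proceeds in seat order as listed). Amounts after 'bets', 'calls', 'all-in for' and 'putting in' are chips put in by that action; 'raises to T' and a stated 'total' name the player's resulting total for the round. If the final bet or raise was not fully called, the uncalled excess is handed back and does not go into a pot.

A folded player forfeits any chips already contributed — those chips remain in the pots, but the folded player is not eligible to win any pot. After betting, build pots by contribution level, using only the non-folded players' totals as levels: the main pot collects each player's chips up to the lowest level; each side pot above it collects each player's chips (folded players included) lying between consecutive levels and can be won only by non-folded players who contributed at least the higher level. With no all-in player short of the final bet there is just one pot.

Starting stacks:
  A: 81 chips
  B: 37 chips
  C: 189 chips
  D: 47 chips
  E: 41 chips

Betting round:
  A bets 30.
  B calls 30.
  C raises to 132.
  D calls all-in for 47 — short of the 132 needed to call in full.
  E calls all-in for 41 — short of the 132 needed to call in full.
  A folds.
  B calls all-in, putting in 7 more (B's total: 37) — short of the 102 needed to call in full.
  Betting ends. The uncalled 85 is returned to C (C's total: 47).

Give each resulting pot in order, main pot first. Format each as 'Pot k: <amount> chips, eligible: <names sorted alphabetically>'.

Pot 1: 178 chips, eligible: B, C, D, E
Pot 2: 12 chips, eligible: C, D, E
Pot 3: 12 chips, eligible: C, D

Derivation:
Contributions (after 85 returned to C): A=30, B=37, C=47, D=47, E=41
Folded: A
Pot levels (distinct totals of non-folded players): 37, 41, 47
Layer 1-37: A 30 + B 37 + C 37 + D 37 + E 37 = 178 chips; eligible B, C, D, E
Layer 38-41: 4 each from C, D, E = 4*3 = 12 chips; eligible C, D, E
Layer 42-47: 6 each from C, D = 6*2 = 12 chips; eligible C, D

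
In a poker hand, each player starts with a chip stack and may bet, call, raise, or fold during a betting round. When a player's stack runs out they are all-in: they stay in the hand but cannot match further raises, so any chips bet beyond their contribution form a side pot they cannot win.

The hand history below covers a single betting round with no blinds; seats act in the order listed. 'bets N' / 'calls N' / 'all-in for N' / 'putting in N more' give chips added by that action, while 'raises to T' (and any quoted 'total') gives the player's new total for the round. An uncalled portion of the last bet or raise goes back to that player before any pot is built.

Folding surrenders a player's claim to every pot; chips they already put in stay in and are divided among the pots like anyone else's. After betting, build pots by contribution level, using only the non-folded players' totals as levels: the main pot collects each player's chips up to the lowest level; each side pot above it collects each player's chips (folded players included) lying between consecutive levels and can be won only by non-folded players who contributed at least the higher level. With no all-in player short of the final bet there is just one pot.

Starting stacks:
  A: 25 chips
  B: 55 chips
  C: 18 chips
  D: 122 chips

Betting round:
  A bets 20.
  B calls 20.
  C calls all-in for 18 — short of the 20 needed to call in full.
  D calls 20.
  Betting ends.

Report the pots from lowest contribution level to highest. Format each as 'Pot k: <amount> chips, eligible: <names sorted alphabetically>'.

Pot 1: 72 chips, eligible: A, B, C, D
Pot 2: 6 chips, eligible: A, B, D

Derivation:
Contributions: A=20, B=20, C=18, D=20
Pot levels (distinct totals of non-folded players): 18, 20
Layer 1-18: 18 each from A, B, C, D = 18*4 = 72 chips; eligible A, B, C, D
Layer 19-20: 2 each from A, B, D = 2*3 = 6 chips; eligible A, B, D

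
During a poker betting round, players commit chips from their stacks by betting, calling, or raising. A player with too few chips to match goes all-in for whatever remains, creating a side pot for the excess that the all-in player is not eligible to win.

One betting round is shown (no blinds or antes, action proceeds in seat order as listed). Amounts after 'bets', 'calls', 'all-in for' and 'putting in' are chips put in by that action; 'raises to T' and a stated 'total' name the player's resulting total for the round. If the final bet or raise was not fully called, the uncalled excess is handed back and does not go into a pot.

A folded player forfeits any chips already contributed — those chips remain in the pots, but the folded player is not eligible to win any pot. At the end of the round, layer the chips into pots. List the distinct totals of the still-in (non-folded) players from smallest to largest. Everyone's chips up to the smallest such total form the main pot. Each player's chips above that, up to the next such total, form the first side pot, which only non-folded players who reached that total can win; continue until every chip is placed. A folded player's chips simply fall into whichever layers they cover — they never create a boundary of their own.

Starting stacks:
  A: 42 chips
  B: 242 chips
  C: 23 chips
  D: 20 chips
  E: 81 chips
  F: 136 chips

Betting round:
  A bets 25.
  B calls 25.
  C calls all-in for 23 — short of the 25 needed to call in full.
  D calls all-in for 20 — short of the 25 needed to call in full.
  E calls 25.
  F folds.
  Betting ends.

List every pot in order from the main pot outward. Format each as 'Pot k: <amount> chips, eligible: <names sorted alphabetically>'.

Contributions: A=25, B=25, C=23, D=20, E=25
Folded: F
Pot levels (distinct totals of non-folded players): 20, 23, 25
Layer 1-20: 20 each from A, B, C, D, E = 20*5 = 100 chips; eligible A, B, C, D, E
Layer 21-23: 3 each from A, B, C, E = 3*4 = 12 chips; eligible A, B, C, E
Layer 24-25: 2 each from A, B, E = 2*3 = 6 chips; eligible A, B, E

Pot 1: 100 chips, eligible: A, B, C, D, E
Pot 2: 12 chips, eligible: A, B, C, E
Pot 3: 6 chips, eligible: A, B, E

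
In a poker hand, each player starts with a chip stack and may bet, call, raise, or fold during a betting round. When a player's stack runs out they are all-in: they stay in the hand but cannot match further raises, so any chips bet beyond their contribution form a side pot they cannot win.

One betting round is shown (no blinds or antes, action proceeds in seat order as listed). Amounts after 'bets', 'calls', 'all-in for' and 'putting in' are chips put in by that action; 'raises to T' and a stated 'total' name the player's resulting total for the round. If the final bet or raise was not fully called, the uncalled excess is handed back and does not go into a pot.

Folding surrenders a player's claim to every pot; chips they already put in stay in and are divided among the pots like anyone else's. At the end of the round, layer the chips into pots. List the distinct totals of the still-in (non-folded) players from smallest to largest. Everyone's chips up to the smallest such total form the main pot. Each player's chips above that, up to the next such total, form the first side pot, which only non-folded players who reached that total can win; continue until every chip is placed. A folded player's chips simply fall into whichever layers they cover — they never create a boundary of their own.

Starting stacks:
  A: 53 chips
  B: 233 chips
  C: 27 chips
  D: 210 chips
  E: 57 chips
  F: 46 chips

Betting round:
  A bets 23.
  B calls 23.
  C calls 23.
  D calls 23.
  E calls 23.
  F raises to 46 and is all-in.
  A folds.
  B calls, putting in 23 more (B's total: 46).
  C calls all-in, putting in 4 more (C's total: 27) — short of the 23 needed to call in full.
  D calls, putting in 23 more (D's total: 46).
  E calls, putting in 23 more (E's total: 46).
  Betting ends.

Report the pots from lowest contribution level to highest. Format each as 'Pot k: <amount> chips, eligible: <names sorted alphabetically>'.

Pot 1: 158 chips, eligible: B, C, D, E, F
Pot 2: 76 chips, eligible: B, D, E, F

Derivation:
Contributions: A=23, B=46, C=27, D=46, E=46, F=46
Folded: A
Pot levels (distinct totals of non-folded players): 27, 46
Layer 1-27: A 23 + B 27 + C 27 + D 27 + E 27 + F 27 = 158 chips; eligible B, C, D, E, F
Layer 28-46: 19 each from B, D, E, F = 19*4 = 76 chips; eligible B, D, E, F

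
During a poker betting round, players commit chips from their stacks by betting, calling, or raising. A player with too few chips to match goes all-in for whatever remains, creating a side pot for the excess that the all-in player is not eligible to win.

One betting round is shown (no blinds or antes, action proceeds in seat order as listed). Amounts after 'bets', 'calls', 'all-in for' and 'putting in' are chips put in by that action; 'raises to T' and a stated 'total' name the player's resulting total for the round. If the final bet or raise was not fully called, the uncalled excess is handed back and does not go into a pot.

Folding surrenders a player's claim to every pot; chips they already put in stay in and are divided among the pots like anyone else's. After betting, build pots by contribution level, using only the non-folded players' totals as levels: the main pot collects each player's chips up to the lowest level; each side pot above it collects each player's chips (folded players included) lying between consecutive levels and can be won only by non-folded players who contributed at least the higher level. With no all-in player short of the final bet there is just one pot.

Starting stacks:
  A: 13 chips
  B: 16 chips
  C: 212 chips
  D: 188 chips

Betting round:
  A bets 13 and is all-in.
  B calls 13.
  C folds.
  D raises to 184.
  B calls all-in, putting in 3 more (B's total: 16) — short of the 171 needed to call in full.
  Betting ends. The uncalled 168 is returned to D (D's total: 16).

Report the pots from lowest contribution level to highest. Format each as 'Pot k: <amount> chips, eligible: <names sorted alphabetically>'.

Pot 1: 39 chips, eligible: A, B, D
Pot 2: 6 chips, eligible: B, D

Derivation:
Contributions (after 168 returned to D): A=13, B=16, D=16
Folded: C
Pot levels (distinct totals of non-folded players): 13, 16
Layer 1-13: 13 each from A, B, D = 13*3 = 39 chips; eligible A, B, D
Layer 14-16: 3 each from B, D = 3*2 = 6 chips; eligible B, D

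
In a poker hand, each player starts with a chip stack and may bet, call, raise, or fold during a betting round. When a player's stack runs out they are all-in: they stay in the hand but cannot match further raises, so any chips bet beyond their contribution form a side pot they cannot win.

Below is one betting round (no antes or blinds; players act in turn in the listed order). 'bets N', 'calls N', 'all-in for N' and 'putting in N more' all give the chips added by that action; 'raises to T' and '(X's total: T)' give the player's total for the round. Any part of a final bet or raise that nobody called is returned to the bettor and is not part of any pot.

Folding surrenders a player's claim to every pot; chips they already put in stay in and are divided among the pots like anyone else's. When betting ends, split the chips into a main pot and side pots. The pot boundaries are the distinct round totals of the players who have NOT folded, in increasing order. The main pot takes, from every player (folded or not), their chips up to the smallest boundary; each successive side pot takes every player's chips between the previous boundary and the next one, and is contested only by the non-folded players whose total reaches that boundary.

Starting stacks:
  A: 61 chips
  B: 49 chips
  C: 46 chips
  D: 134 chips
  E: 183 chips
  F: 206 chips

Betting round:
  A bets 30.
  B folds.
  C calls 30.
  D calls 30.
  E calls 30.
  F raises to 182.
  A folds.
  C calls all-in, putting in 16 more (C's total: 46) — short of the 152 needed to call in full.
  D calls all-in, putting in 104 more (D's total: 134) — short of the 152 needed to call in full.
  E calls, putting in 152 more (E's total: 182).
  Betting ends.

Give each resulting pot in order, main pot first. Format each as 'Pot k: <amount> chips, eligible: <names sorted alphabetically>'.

Pot 1: 214 chips, eligible: C, D, E, F
Pot 2: 264 chips, eligible: D, E, F
Pot 3: 96 chips, eligible: E, F

Derivation:
Contributions: A=30, C=46, D=134, E=182, F=182
Folded: A, B
Pot levels (distinct totals of non-folded players): 46, 134, 182
Layer 1-46: A 30 + C 46 + D 46 + E 46 + F 46 = 214 chips; eligible C, D, E, F
Layer 47-134: 88 each from D, E, F = 88*3 = 264 chips; eligible D, E, F
Layer 135-182: 48 each from E, F = 48*2 = 96 chips; eligible E, F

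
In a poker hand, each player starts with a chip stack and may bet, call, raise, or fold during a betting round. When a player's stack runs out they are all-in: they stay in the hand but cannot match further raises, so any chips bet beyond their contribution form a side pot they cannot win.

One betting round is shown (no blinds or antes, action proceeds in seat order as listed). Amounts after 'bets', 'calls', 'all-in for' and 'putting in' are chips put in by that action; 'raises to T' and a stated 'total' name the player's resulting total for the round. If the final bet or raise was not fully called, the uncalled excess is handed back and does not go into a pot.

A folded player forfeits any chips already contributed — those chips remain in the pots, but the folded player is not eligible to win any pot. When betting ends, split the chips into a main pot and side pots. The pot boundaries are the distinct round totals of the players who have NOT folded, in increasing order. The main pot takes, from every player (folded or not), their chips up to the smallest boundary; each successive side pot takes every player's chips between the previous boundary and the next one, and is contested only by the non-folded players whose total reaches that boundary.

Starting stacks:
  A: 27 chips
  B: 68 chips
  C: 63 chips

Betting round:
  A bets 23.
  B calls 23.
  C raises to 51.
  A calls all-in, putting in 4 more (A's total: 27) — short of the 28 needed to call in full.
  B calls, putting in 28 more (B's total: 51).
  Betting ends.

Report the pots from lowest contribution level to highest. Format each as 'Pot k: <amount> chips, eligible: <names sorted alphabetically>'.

Contributions: A=27, B=51, C=51
Pot levels (distinct totals of non-folded players): 27, 51
Layer 1-27: 27 each from A, B, C = 27*3 = 81 chips; eligible A, B, C
Layer 28-51: 24 each from B, C = 24*2 = 48 chips; eligible B, C

Pot 1: 81 chips, eligible: A, B, C
Pot 2: 48 chips, eligible: B, C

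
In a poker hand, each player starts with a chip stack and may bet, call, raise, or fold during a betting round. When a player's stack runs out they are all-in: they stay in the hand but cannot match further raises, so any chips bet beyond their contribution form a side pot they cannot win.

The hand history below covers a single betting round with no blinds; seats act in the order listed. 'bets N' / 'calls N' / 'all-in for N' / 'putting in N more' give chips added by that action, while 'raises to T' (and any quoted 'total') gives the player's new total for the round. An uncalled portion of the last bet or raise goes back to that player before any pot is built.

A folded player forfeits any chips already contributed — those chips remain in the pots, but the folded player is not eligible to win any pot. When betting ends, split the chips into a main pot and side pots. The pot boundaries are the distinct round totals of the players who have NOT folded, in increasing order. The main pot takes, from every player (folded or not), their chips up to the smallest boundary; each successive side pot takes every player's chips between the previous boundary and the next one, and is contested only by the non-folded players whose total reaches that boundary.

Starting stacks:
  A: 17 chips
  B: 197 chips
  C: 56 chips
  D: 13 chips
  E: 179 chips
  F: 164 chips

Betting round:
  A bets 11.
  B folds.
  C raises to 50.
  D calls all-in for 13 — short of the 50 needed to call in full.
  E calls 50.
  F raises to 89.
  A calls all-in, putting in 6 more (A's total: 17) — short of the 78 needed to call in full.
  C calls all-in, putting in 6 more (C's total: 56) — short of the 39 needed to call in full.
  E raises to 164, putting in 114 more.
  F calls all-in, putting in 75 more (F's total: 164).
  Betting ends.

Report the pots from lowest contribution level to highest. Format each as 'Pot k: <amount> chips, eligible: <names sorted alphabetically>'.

Contributions: A=17, C=56, D=13, E=164, F=164
Folded: B
Pot levels (distinct totals of non-folded players): 13, 17, 56, 164
Layer 1-13: 13 each from A, C, D, E, F = 13*5 = 65 chips; eligible A, C, D, E, F
Layer 14-17: 4 each from A, C, E, F = 4*4 = 16 chips; eligible A, C, E, F
Layer 18-56: 39 each from C, E, F = 39*3 = 117 chips; eligible C, E, F
Layer 57-164: 108 each from E, F = 108*2 = 216 chips; eligible E, F

Pot 1: 65 chips, eligible: A, C, D, E, F
Pot 2: 16 chips, eligible: A, C, E, F
Pot 3: 117 chips, eligible: C, E, F
Pot 4: 216 chips, eligible: E, F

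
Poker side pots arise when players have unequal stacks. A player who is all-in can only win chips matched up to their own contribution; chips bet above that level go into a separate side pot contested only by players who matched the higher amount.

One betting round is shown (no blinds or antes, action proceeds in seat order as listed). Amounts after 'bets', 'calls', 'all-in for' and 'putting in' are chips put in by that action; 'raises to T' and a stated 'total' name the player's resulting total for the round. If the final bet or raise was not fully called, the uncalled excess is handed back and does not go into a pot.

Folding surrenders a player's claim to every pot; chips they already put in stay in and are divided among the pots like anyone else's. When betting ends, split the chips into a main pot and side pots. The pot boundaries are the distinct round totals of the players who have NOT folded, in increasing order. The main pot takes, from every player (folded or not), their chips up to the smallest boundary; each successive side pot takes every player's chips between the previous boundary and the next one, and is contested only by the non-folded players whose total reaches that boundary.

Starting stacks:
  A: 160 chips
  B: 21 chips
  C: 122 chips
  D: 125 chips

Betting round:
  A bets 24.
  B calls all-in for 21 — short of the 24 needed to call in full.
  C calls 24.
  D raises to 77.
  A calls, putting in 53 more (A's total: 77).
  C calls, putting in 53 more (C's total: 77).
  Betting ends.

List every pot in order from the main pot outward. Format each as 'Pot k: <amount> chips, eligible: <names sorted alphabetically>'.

Contributions: A=77, B=21, C=77, D=77
Pot levels (distinct totals of non-folded players): 21, 77
Layer 1-21: 21 each from A, B, C, D = 21*4 = 84 chips; eligible A, B, C, D
Layer 22-77: 56 each from A, C, D = 56*3 = 168 chips; eligible A, C, D

Pot 1: 84 chips, eligible: A, B, C, D
Pot 2: 168 chips, eligible: A, C, D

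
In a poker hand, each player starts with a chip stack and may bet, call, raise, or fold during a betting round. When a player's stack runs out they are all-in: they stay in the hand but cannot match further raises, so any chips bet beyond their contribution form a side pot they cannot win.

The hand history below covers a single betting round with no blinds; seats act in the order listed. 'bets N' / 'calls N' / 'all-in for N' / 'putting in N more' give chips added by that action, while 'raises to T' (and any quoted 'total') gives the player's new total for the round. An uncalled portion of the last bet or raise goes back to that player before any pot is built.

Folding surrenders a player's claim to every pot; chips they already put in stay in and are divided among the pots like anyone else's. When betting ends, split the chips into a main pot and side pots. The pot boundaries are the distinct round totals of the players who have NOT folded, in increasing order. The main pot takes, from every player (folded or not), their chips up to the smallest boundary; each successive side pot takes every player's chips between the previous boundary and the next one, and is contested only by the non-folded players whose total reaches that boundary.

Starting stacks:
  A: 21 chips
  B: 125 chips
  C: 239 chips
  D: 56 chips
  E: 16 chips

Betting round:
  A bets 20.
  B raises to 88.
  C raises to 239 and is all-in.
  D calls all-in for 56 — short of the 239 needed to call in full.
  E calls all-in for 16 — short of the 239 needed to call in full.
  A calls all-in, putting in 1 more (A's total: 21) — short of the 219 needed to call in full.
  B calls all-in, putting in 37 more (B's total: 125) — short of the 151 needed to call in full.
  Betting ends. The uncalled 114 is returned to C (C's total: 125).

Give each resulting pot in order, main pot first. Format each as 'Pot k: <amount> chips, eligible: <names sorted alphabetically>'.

Pot 1: 80 chips, eligible: A, B, C, D, E
Pot 2: 20 chips, eligible: A, B, C, D
Pot 3: 105 chips, eligible: B, C, D
Pot 4: 138 chips, eligible: B, C

Derivation:
Contributions (after 114 returned to C): A=21, B=125, C=125, D=56, E=16
Pot levels (distinct totals of non-folded players): 16, 21, 56, 125
Layer 1-16: 16 each from A, B, C, D, E = 16*5 = 80 chips; eligible A, B, C, D, E
Layer 17-21: 5 each from A, B, C, D = 5*4 = 20 chips; eligible A, B, C, D
Layer 22-56: 35 each from B, C, D = 35*3 = 105 chips; eligible B, C, D
Layer 57-125: 69 each from B, C = 69*2 = 138 chips; eligible B, C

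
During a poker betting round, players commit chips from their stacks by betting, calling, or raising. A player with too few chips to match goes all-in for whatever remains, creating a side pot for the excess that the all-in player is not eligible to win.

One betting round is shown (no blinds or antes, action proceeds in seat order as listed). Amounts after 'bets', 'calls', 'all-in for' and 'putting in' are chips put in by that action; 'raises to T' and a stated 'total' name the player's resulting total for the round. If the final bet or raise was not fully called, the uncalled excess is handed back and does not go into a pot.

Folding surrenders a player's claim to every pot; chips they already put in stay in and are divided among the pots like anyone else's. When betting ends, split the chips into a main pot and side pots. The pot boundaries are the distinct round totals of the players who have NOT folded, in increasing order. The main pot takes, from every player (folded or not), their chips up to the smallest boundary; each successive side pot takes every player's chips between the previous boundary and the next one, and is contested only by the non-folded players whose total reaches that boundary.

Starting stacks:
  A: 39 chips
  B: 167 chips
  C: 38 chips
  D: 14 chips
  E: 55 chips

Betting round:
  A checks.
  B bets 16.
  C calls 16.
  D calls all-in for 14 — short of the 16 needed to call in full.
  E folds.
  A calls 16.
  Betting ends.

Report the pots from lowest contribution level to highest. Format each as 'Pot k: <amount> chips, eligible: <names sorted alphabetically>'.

Contributions: A=16, B=16, C=16, D=14
Folded: E
Pot levels (distinct totals of non-folded players): 14, 16
Layer 1-14: 14 each from A, B, C, D = 14*4 = 56 chips; eligible A, B, C, D
Layer 15-16: 2 each from A, B, C = 2*3 = 6 chips; eligible A, B, C

Pot 1: 56 chips, eligible: A, B, C, D
Pot 2: 6 chips, eligible: A, B, C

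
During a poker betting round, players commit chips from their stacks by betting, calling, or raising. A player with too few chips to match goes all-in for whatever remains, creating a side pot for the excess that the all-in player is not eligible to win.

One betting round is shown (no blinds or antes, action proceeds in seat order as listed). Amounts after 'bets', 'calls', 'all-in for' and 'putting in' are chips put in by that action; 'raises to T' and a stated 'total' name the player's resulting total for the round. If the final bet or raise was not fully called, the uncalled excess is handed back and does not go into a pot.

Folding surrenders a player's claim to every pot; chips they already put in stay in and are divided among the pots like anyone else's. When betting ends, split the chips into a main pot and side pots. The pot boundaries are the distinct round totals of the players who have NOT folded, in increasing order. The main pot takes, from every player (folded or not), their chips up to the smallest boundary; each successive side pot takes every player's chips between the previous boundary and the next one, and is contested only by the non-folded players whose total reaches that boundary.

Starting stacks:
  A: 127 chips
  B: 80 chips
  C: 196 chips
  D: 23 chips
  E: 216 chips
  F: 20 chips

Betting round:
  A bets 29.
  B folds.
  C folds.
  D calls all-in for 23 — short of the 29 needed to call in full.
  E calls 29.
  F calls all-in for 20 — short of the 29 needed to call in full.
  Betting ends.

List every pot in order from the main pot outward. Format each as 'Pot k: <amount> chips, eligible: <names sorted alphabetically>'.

Contributions: A=29, D=23, E=29, F=20
Folded: B, C
Pot levels (distinct totals of non-folded players): 20, 23, 29
Layer 1-20: 20 each from A, D, E, F = 20*4 = 80 chips; eligible A, D, E, F
Layer 21-23: 3 each from A, D, E = 3*3 = 9 chips; eligible A, D, E
Layer 24-29: 6 each from A, E = 6*2 = 12 chips; eligible A, E

Pot 1: 80 chips, eligible: A, D, E, F
Pot 2: 9 chips, eligible: A, D, E
Pot 3: 12 chips, eligible: A, E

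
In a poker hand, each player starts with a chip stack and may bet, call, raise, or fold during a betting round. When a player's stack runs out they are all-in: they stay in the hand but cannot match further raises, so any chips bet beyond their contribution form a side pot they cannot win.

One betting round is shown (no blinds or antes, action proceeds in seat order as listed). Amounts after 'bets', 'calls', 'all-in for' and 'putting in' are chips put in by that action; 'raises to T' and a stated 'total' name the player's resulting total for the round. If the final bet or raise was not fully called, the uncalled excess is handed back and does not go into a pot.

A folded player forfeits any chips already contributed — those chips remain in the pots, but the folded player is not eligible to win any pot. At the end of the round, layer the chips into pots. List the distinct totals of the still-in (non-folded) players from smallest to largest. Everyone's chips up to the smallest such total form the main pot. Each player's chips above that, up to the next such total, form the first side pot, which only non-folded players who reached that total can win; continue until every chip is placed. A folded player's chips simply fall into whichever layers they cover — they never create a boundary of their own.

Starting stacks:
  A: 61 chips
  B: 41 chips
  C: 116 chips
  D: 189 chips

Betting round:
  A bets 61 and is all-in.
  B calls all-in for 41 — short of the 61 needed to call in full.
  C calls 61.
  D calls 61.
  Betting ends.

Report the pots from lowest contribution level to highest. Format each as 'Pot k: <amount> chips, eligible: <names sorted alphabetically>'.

Contributions: A=61, B=41, C=61, D=61
Pot levels (distinct totals of non-folded players): 41, 61
Layer 1-41: 41 each from A, B, C, D = 41*4 = 164 chips; eligible A, B, C, D
Layer 42-61: 20 each from A, C, D = 20*3 = 60 chips; eligible A, C, D

Pot 1: 164 chips, eligible: A, B, C, D
Pot 2: 60 chips, eligible: A, C, D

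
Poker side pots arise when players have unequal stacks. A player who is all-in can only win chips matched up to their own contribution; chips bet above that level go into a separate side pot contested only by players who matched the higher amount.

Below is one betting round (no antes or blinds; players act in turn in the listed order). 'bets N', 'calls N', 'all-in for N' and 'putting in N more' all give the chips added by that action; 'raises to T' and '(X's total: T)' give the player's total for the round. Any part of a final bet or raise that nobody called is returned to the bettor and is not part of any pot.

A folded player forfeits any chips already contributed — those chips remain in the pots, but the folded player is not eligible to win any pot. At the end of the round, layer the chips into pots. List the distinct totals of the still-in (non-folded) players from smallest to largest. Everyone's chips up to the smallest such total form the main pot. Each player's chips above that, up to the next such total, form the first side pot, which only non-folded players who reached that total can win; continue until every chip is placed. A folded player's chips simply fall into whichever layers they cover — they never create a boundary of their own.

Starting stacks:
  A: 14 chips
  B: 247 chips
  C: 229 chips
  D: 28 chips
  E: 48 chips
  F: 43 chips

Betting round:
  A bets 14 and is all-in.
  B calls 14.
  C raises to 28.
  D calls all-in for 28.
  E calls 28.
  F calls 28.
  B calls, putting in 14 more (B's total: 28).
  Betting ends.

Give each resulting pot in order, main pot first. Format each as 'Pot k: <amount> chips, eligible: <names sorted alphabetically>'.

Pot 1: 84 chips, eligible: A, B, C, D, E, F
Pot 2: 70 chips, eligible: B, C, D, E, F

Derivation:
Contributions: A=14, B=28, C=28, D=28, E=28, F=28
Pot levels (distinct totals of non-folded players): 14, 28
Layer 1-14: 14 each from A, B, C, D, E, F = 14*6 = 84 chips; eligible A, B, C, D, E, F
Layer 15-28: 14 each from B, C, D, E, F = 14*5 = 70 chips; eligible B, C, D, E, F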